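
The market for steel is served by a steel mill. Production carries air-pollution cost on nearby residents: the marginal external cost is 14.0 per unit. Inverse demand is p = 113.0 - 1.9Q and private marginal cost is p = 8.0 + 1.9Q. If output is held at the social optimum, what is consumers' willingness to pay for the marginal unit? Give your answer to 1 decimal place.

P = 67.5

Social marginal cost = private MC + MEC = 22.0 + 1.9Q.
Set SMC = demand: 22.0 + 1.9Q = 113.0 - 1.9Q → Q* = 23.9474.
Consumer price on the demand curve at Q*: 113.0 − 1.9×23.9474 = 67.4999.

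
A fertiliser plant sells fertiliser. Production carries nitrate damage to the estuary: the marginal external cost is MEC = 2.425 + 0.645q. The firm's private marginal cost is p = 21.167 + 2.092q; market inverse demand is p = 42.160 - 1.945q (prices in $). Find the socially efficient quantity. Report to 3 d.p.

q* = 3.966

Social marginal cost = private MC + MEC = 23.592 + 2.737q.
Set SMC = demand: 23.592 + 2.737q = 42.160 - 1.945q → q* = 3.9658.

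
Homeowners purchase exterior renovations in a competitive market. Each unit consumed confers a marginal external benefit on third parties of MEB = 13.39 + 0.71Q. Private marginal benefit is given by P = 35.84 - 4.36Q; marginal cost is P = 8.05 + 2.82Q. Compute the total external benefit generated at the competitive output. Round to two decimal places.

57.14

Market equilibrium (private): 8.05 + 2.82Q = 35.84 - 4.36Q → Q_m = 3.8705.
Total external benefit = ∫₀^{Q_m} (13.39 + 0.71Q) dQ = 13.39×3.8705 + ½×0.71×3.8705² = 57.1442.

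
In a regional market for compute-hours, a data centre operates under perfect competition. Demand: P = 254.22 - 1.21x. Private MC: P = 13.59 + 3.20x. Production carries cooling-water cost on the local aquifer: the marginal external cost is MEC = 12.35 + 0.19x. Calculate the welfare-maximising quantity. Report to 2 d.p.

Social marginal cost = private MC + MEC = 25.94 + 3.39x.
Set SMC = demand: 25.94 + 3.39x = 254.22 - 1.21x → x* = 49.6261.

x* = 49.63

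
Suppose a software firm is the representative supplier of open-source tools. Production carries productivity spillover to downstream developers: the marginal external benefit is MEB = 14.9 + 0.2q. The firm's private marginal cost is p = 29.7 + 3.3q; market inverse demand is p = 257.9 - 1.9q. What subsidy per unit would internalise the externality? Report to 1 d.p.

Social marginal cost = private MC − MEB = 14.8 + 3.1q.
Set SMC = demand: 14.8 + 3.1q = 257.9 - 1.9q → q* = 48.6200.
The Pigouvian subsidy equals MEB at q*: 14.9 + 0.2×48.6200 = 24.6240.

subsidy = 24.6 per unit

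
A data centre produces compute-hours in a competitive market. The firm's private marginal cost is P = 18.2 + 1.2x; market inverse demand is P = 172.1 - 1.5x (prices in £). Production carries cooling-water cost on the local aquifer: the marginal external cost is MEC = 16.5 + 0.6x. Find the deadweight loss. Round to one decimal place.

DWL = £389.5

Market equilibrium (private): 18.2 + 1.2x = 172.1 - 1.5x → x_m = 57.0000.
Social marginal cost = private MC + MEC = 34.7 + 1.8x.
Set SMC = demand: 34.7 + 1.8x = 172.1 - 1.5x → x* = 41.6364.
Height of the DWL triangle at x_m is SMC(x_m) − demand(x_m) = MEC(x_m) = 50.7000.
DWL = ½ × 15.3636 × 50.7000 = 389.4673.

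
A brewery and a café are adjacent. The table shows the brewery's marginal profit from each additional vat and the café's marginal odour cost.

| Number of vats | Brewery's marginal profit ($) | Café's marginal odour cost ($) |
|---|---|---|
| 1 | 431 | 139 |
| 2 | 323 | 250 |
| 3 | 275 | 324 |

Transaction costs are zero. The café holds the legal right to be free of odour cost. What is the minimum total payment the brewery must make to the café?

$389

Efficient level: marginal profit ≥ marginal odour cost through level 2, so k* = 2.
With the café holding the right, the brewery must at least compensate total damage at k*: 139 + 250 = 389.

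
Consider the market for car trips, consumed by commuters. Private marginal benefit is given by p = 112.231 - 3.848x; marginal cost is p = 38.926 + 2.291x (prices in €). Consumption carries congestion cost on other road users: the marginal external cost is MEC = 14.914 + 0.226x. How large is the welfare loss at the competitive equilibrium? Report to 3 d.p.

DWL = €24.368

Market equilibrium (private): 38.926 + 2.291x = 112.231 - 3.848x → x_m = 11.9409.
Social marginal benefit = demand − MEC = 97.317 - 4.074x.
Set SMB = MC: 97.317 - 4.074x = 38.926 + 2.291x → x* = 9.1738.
Height of the DWL triangle at x_m is MC(x_m) − SMB(x_m) = MEC(x_m) = 17.6126.
DWL = ½ × 2.7671 × 17.6126 = 24.3679.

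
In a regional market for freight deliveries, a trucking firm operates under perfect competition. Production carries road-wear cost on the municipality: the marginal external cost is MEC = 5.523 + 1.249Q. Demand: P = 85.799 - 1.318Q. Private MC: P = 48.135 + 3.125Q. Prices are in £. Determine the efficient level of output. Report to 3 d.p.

Social marginal cost = private MC + MEC = 53.658 + 4.374Q.
Set SMC = demand: 53.658 + 4.374Q = 85.799 - 1.318Q → Q* = 5.6467.

Q* = 5.647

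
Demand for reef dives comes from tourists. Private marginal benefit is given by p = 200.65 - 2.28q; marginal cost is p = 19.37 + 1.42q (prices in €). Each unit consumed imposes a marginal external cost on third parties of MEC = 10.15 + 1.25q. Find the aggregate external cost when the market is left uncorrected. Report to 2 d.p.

€1997.59

Market equilibrium (private): 19.37 + 1.42q = 200.65 - 2.28q → q_m = 48.9946.
Total external cost = ∫₀^{q_m} (10.15 + 1.25q) dq = 10.15×48.9946 + ½×1.25×48.9946² = 1997.5895.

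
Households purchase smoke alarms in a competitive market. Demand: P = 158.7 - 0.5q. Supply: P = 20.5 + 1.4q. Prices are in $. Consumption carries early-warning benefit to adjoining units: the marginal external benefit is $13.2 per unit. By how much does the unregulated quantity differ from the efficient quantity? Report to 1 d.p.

Market equilibrium (private): 20.5 + 1.4q = 158.7 - 0.5q → q_m = 72.7368.
Social marginal benefit = demand + MEB = 171.9 - 0.5q.
Set SMB = MC: 171.9 - 0.5q = 20.5 + 1.4q → q* = 79.6842.
Gap = |72.7368 − 79.6842| = 6.9474.

6.9 units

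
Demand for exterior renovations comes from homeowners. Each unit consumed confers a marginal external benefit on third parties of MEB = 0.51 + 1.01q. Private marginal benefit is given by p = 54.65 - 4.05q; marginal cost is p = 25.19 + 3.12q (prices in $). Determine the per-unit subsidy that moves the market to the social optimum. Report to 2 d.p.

Social marginal benefit = demand + MEB = 55.16 - 3.04q.
Set SMB = MC: 55.16 - 3.04q = 25.19 + 3.12q → q* = 4.8653.
The Pigouvian subsidy equals MEB at q*: 0.51 + 1.01×4.8653 = 5.4240.

subsidy = $5.42 per unit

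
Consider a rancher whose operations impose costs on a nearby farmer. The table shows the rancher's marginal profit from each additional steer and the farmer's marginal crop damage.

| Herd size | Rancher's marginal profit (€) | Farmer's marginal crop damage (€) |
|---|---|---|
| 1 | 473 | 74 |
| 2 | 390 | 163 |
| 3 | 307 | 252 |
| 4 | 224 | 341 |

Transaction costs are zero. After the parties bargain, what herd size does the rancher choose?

3

Bargaining reaches the level where marginal profit last exceeds marginal crop damage.
That holds through level 3 (307 ≥ 252) but not at 4 (224 < 341).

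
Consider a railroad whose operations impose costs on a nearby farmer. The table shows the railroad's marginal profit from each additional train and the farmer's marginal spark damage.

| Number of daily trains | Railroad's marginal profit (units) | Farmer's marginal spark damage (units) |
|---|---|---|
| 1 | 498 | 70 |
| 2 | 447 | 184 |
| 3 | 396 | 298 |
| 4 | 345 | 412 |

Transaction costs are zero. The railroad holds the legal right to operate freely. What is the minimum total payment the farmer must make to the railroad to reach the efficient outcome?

Left alone the railroad would choose level 4 (marginal profit stays positive).
Efficient level: k* = 3 (marginal profit ≥ marginal spark damage through 3).
The farmer must at least cover the railroad's forgone profit from cutting 4→3: 345 = 345.

345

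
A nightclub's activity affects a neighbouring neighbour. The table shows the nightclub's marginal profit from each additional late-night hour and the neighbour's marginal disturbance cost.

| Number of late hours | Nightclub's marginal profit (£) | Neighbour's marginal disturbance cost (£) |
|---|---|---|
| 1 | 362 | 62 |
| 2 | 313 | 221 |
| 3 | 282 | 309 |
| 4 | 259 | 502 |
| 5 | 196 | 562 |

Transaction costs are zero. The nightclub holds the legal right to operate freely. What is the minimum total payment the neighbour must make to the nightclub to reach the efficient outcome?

Left alone the nightclub would choose level 5 (marginal profit stays positive).
Efficient level: k* = 2 (marginal profit ≥ marginal disturbance cost through 2).
The neighbour must at least cover the nightclub's forgone profit from cutting 5→2: 282 + 259 + 196 = 737.

£737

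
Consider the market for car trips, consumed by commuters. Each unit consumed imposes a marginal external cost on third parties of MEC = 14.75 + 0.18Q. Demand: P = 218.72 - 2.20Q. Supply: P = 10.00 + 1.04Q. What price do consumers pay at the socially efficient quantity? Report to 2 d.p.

P = 93.94

Social marginal benefit = demand − MEC = 203.97 - 2.38Q.
Set SMB = MC: 203.97 - 2.38Q = 10.00 + 1.04Q → Q* = 56.7164.
Consumer price on the demand curve at Q*: 218.72 − 2.20×56.7164 = 93.9439.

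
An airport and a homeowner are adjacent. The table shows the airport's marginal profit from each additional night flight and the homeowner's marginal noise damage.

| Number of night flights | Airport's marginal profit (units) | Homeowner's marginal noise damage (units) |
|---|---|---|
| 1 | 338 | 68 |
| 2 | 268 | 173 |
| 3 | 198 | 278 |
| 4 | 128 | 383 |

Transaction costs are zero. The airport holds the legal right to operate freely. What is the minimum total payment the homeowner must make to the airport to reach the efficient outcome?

326

Left alone the airport would choose level 4 (marginal profit stays positive).
Efficient level: k* = 2 (marginal profit ≥ marginal noise damage through 2).
The homeowner must at least cover the airport's forgone profit from cutting 4→2: 198 + 128 = 326.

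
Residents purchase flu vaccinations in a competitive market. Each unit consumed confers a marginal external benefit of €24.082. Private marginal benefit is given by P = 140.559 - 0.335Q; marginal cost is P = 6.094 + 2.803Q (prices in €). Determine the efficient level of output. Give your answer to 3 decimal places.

Q* = 50.525

Social marginal benefit = demand + MEB = 164.641 - 0.335Q.
Set SMB = MC: 164.641 - 0.335Q = 6.094 + 2.803Q → Q* = 50.5249.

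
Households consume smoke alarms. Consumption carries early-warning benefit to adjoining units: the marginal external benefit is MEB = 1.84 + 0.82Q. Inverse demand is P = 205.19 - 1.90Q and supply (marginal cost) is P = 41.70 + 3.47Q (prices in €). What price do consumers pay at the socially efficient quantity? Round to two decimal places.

Social marginal benefit = demand + MEB = 207.03 - 1.08Q.
Set SMB = MC: 207.03 - 1.08Q = 41.70 + 3.47Q → Q* = 36.3363.
Consumer price on the demand curve at Q*: 205.19 − 1.90×36.3363 = 136.1510.

P = €136.15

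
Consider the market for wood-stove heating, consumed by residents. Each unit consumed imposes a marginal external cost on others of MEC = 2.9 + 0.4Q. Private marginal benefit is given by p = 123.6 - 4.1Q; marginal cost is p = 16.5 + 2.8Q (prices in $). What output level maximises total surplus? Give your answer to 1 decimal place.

Q* = 14.3

Social marginal benefit = demand − MEC = 120.7 - 4.5Q.
Set SMB = MC: 120.7 - 4.5Q = 16.5 + 2.8Q → Q* = 14.2740.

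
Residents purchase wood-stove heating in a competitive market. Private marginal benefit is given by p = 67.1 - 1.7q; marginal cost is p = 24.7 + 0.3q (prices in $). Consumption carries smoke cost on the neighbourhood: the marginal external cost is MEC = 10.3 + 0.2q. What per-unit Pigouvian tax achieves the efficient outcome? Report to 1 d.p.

Social marginal benefit = demand − MEC = 56.8 - 1.9q.
Set SMB = MC: 56.8 - 1.9q = 24.7 + 0.3q → q* = 14.5909.
The Pigouvian tax equals MEC at q*: 10.3 + 0.2×14.5909 = 13.2182.

tax = $13.2 per unit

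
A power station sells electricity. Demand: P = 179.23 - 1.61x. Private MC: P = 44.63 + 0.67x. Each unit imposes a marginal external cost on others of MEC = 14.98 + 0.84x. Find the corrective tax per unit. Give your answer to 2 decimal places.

tax = 47.19 per unit

Social marginal cost = private MC + MEC = 59.61 + 1.51x.
Set SMC = demand: 59.61 + 1.51x = 179.23 - 1.61x → x* = 38.3397.
The Pigouvian tax equals MEC at x*: 14.98 + 0.84×38.3397 = 47.1853.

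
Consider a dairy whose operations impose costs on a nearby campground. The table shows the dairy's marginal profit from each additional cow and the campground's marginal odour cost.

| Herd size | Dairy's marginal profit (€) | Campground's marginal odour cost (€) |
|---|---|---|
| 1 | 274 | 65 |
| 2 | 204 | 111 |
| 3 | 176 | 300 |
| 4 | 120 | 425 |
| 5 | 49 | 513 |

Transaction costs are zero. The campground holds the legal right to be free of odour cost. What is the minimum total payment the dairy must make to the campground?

€176

Efficient level: marginal profit ≥ marginal odour cost through level 2, so k* = 2.
With the campground holding the right, the dairy must at least compensate total damage at k*: 65 + 111 = 176.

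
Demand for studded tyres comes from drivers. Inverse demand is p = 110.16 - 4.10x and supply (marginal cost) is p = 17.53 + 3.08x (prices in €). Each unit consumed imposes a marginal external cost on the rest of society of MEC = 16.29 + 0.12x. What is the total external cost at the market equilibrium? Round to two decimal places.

€220.15

Market equilibrium (private): 17.53 + 3.08x = 110.16 - 4.10x → x_m = 12.9011.
Total external cost = ∫₀^{x_m} (16.29 + 0.12x) dx = 16.29×12.9011 + ½×0.12×12.9011² = 220.1452.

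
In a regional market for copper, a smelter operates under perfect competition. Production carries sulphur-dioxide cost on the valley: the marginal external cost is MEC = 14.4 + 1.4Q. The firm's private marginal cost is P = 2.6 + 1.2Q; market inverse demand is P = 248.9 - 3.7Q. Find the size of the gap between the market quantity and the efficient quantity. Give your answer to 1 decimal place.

13.5 units

Market equilibrium (private): 2.6 + 1.2Q = 248.9 - 3.7Q → Q_m = 50.2653.
Social marginal cost = private MC + MEC = 17.0 + 2.6Q.
Set SMC = demand: 17.0 + 2.6Q = 248.9 - 3.7Q → Q* = 36.8095.
Gap = |50.2653 − 36.8095| = 13.4558.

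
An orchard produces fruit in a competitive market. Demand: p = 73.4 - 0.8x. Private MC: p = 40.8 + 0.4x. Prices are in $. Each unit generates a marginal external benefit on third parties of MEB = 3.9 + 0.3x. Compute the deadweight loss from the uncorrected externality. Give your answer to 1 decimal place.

DWL = $80.7

Market equilibrium (private): 40.8 + 0.4x = 73.4 - 0.8x → x_m = 27.1667.
Social marginal cost = private MC − MEB = 36.9 + 0.1x.
Set SMC = demand: 36.9 + 0.1x = 73.4 - 0.8x → x* = 40.5556.
The welfare-loss triangle has base |x_m − x*| and height MEB(x_m) (the vertical gap between SMC and demand is zero at x* and MEB at x_m).
DWL = ½ × 13.3889 × 12.0500 = 80.6681.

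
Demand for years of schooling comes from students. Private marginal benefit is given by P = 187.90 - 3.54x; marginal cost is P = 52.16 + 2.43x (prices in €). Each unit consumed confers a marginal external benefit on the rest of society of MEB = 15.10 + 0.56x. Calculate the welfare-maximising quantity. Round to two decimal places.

x* = 27.88

Social marginal benefit = demand + MEB = 203.00 - 2.98x.
Set SMB = MC: 203.00 - 2.98x = 52.16 + 2.43x → x* = 27.8817.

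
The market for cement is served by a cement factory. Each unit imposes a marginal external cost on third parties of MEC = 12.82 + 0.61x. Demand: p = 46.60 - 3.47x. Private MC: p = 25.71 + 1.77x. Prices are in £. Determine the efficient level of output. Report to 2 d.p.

x* = 1.38

Social marginal cost = private MC + MEC = 38.53 + 2.38x.
Set SMC = demand: 38.53 + 2.38x = 46.60 - 3.47x → x* = 1.3795.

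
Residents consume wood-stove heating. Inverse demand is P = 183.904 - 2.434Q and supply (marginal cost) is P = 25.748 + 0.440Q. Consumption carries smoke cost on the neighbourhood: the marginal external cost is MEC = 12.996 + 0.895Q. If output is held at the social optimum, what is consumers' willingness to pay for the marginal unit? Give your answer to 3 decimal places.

Social marginal benefit = demand − MEC = 170.908 - 3.329Q.
Set SMB = MC: 170.908 - 3.329Q = 25.748 + 0.440Q → Q* = 38.5142.
Consumer price on the demand curve at Q*: 183.904 − 2.434×38.5142 = 90.1604.

P = 90.160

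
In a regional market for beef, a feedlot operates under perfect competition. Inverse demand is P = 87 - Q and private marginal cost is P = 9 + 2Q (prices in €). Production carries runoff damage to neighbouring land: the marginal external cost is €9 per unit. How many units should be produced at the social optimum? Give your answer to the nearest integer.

Q* = 23

Social marginal cost = private MC + MEC = 18 + 2Q.
Set SMC = demand: 18 + 2Q = 87 - Q → Q* = 23.0000.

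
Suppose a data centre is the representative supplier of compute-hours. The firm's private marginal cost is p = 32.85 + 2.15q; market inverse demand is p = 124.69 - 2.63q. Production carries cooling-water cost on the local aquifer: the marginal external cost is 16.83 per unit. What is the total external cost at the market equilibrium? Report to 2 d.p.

323.36

Market equilibrium (private): 32.85 + 2.15q = 124.69 - 2.63q → q_m = 19.2134.
Total external cost = MEC × q_m = 16.83 × 19.2134 = 323.3615.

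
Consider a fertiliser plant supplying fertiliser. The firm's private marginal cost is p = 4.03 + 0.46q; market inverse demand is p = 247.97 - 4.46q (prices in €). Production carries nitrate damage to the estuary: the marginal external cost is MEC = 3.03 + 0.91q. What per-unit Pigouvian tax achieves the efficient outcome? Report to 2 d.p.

tax = €40.63 per unit

Social marginal cost = private MC + MEC = 7.06 + 1.37q.
Set SMC = demand: 7.06 + 1.37q = 247.97 - 4.46q → q* = 41.3225.
The Pigouvian tax equals MEC at q*: 3.03 + 0.91×41.3225 = 40.6335.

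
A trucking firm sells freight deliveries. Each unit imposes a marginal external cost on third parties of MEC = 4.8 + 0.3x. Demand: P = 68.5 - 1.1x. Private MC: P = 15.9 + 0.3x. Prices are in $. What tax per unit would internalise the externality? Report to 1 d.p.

Social marginal cost = private MC + MEC = 20.7 + 0.6x.
Set SMC = demand: 20.7 + 0.6x = 68.5 - 1.1x → x* = 28.1176.
The Pigouvian tax equals MEC at x*: 4.8 + 0.3×28.1176 = 13.2353.

tax = $13.2 per unit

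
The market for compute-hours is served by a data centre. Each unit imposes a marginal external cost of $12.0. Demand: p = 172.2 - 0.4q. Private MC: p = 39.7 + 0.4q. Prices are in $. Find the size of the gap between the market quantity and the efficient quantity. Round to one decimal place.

15.0 units

Market equilibrium (private): 39.7 + 0.4q = 172.2 - 0.4q → q_m = 165.6250.
Social marginal cost = private MC + MEC = 51.7 + 0.4q.
Set SMC = demand: 51.7 + 0.4q = 172.2 - 0.4q → q* = 150.6250.
Gap = |165.6250 − 150.6250| = 15.0000.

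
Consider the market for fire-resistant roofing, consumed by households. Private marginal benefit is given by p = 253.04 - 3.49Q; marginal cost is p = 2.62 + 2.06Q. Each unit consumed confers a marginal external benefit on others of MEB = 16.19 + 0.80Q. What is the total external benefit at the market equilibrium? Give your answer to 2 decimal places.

Market equilibrium (private): 2.62 + 2.06Q = 253.04 - 3.49Q → Q_m = 45.1207.
Total external benefit = ∫₀^{Q_m} (16.19 + 0.80Q) dQ = 16.19×45.1207 + ½×0.80×45.1207² = 1544.8552.

1544.86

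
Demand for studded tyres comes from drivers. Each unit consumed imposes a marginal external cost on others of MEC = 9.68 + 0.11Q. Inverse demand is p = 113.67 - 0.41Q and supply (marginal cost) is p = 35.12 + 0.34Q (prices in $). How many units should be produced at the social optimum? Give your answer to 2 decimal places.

Social marginal benefit = demand − MEC = 103.99 - 0.52Q.
Set SMB = MC: 103.99 - 0.52Q = 35.12 + 0.34Q → Q* = 80.0814.

Q* = 80.08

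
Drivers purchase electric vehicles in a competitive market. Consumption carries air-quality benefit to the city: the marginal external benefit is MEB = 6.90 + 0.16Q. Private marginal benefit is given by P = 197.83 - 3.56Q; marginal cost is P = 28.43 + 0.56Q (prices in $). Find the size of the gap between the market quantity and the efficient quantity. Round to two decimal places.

Market equilibrium (private): 28.43 + 0.56Q = 197.83 - 3.56Q → Q_m = 41.1165.
Social marginal benefit = demand + MEB = 204.73 - 3.40Q.
Set SMB = MC: 204.73 - 3.40Q = 28.43 + 0.56Q → Q* = 44.5202.
Gap = |41.1165 − 44.5202| = 3.4037.

3.40 units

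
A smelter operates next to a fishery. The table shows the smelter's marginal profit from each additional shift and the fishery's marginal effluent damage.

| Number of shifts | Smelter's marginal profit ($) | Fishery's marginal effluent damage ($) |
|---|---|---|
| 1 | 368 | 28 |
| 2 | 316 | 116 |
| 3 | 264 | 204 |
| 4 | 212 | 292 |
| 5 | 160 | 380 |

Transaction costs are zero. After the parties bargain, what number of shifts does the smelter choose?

3

Bargaining reaches the level where marginal profit last exceeds marginal effluent damage.
That holds through level 3 (264 ≥ 204) but not at 4 (212 < 292).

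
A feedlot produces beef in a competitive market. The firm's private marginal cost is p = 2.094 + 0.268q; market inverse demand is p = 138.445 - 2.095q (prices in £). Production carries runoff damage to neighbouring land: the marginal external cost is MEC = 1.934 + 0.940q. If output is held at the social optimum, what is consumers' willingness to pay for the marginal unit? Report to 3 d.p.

Social marginal cost = private MC + MEC = 4.028 + 1.208q.
Set SMC = demand: 4.028 + 1.208q = 138.445 - 2.095q → q* = 40.6954.
Consumer price on the demand curve at q*: 138.445 − 2.095×40.6954 = 53.1881.

P = £53.188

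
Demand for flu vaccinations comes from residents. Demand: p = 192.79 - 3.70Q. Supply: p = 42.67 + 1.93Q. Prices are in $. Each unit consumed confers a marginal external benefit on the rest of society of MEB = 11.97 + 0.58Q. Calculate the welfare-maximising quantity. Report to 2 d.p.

Social marginal benefit = demand + MEB = 204.76 - 3.12Q.
Set SMB = MC: 204.76 - 3.12Q = 42.67 + 1.93Q → Q* = 32.0970.

Q* = 32.10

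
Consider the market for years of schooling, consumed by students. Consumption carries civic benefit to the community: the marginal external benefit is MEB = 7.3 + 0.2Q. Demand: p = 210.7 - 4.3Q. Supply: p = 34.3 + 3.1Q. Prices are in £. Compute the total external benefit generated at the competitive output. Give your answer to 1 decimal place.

Market equilibrium (private): 34.3 + 3.1Q = 210.7 - 4.3Q → Q_m = 23.8378.
Total external benefit = ∫₀^{Q_m} (7.3 + 0.2Q) dQ = 7.3×23.8378 + ½×0.2×23.8378² = 230.8400.

£230.8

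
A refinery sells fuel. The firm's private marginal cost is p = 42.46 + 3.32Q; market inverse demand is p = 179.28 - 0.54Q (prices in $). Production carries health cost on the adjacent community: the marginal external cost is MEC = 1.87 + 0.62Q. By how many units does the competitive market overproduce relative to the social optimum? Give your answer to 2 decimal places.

5.32 units

Market equilibrium (private): 42.46 + 3.32Q = 179.28 - 0.54Q → Q_m = 35.4456.
Social marginal cost = private MC + MEC = 44.33 + 3.94Q.
Set SMC = demand: 44.33 + 3.94Q = 179.28 - 0.54Q → Q* = 30.1228.
Gap = |35.4456 − 30.1228| = 5.3228.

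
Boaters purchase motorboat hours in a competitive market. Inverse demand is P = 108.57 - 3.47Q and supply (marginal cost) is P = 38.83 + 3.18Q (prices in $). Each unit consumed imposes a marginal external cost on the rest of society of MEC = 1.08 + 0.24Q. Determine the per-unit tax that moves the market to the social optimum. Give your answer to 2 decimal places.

tax = $3.47 per unit

Social marginal benefit = demand − MEC = 107.49 - 3.71Q.
Set SMB = MC: 107.49 - 3.71Q = 38.83 + 3.18Q → Q* = 9.9652.
The Pigouvian tax equals MEC at Q*: 1.08 + 0.24×9.9652 = 3.4716.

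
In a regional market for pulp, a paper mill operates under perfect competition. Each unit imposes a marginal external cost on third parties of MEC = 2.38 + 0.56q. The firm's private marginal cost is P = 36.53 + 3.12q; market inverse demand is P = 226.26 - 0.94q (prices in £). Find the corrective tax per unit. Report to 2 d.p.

tax = £25.09 per unit

Social marginal cost = private MC + MEC = 38.91 + 3.68q.
Set SMC = demand: 38.91 + 3.68q = 226.26 - 0.94q → q* = 40.5519.
The Pigouvian tax equals MEC at q*: 2.38 + 0.56×40.5519 = 25.0891.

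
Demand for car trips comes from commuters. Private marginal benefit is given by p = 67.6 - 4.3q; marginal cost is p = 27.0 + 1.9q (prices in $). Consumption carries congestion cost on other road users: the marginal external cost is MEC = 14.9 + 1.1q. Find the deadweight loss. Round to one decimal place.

DWL = $33.5

Market equilibrium (private): 27.0 + 1.9q = 67.6 - 4.3q → q_m = 6.5484.
Social marginal benefit = demand − MEC = 52.7 - 5.4q.
Set SMB = MC: 52.7 - 5.4q = 27.0 + 1.9q → q* = 3.5205.
Between q* and q_m the wedge MC − SMB runs linearly from 0 to MEC(q_m), so the loss is a triangle.
DWL = ½ × 3.0279 × 22.1032 = 33.4631.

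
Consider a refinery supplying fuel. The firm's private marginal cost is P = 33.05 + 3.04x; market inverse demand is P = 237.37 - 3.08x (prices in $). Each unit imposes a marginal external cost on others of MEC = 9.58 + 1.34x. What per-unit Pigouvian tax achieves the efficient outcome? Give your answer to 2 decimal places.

Social marginal cost = private MC + MEC = 42.63 + 4.38x.
Set SMC = demand: 42.63 + 4.38x = 237.37 - 3.08x → x* = 26.1046.
The Pigouvian tax equals MEC at x*: 9.58 + 1.34×26.1046 = 44.5602.

tax = $44.56 per unit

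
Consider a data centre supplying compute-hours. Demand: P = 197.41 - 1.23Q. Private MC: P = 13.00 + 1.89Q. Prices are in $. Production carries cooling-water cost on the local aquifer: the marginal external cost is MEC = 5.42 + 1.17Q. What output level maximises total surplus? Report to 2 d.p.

Social marginal cost = private MC + MEC = 18.42 + 3.06Q.
Set SMC = demand: 18.42 + 3.06Q = 197.41 - 1.23Q → Q* = 41.7226.

Q* = 41.72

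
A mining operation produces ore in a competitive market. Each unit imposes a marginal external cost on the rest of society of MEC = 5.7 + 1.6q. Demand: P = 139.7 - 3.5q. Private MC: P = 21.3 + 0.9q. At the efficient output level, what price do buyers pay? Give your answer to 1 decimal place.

P = 74.0

Social marginal cost = private MC + MEC = 27.0 + 2.5q.
Set SMC = demand: 27.0 + 2.5q = 139.7 - 3.5q → q* = 18.7833.
Consumer price on the demand curve at q*: 139.7 − 3.5×18.7833 = 73.9585.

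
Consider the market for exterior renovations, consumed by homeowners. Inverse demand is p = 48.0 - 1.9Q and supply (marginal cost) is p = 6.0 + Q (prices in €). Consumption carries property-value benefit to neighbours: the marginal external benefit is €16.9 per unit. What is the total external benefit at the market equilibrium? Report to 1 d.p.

€244.8

Market equilibrium (private): 6.0 + Q = 48.0 - 1.9Q → Q_m = 14.4828.
Total external benefit = MEB × Q_m = 16.9 × 14.4828 = 244.7593.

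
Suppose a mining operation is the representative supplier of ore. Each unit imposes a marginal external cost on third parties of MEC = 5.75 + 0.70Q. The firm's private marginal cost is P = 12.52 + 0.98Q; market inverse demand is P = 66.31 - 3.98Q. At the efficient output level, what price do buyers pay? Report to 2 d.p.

P = 32.53

Social marginal cost = private MC + MEC = 18.27 + 1.68Q.
Set SMC = demand: 18.27 + 1.68Q = 66.31 - 3.98Q → Q* = 8.4876.
Consumer price on the demand curve at Q*: 66.31 − 3.98×8.4876 = 32.5294.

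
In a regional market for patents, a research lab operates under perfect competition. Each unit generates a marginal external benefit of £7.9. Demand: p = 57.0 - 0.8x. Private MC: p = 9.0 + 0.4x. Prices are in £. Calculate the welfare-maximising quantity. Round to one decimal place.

Social marginal cost = private MC − MEB = 1.1 + 0.4x.
Set SMC = demand: 1.1 + 0.4x = 57.0 - 0.8x → x* = 46.5833.

x* = 46.6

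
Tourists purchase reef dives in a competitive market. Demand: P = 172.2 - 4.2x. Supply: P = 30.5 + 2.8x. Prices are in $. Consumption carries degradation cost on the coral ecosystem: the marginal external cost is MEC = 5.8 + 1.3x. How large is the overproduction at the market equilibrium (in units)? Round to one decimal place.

Market equilibrium (private): 30.5 + 2.8x = 172.2 - 4.2x → x_m = 20.2429.
Social marginal benefit = demand − MEC = 166.4 - 5.5x.
Set SMB = MC: 166.4 - 5.5x = 30.5 + 2.8x → x* = 16.3735.
Gap = |20.2429 − 16.3735| = 3.8694.

3.9 units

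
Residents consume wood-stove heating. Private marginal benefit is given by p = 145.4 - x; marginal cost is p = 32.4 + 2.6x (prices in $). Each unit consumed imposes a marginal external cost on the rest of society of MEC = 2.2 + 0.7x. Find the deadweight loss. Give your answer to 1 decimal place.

Market equilibrium (private): 32.4 + 2.6x = 145.4 - x → x_m = 31.3889.
Social marginal benefit = demand − MEC = 143.2 - 1.7x.
Set SMB = MC: 143.2 - 1.7x = 32.4 + 2.6x → x* = 25.7674.
The welfare-loss triangle has base |x_m − x*| and height MEC(x_m) (the vertical gap between SMB and MC is zero at x* and MEC at x_m).
DWL = ½ × 5.6215 × 24.1722 = 67.9420.

DWL = $67.9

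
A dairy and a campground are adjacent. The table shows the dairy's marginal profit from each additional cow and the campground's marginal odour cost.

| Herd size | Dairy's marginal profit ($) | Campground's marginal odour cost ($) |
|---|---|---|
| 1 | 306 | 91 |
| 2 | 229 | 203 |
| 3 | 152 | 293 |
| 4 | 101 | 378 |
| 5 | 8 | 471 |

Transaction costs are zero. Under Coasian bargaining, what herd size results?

Bargaining reaches the level where marginal profit last exceeds marginal odour cost.
That holds through level 2 (229 ≥ 203) but not at 3 (152 < 293).

2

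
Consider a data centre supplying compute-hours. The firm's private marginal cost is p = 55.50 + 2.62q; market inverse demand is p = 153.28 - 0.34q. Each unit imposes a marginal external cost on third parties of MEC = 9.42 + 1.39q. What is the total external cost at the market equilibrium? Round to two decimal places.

1069.58

Market equilibrium (private): 55.50 + 2.62q = 153.28 - 0.34q → q_m = 33.0338.
Total external cost = ∫₀^{q_m} (9.42 + 1.39q) dq = 9.42×33.0338 + ½×1.39×33.0338² = 1069.5846.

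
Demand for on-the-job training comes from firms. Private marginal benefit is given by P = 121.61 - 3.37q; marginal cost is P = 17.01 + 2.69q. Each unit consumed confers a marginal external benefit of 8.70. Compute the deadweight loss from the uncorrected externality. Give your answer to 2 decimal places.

DWL = 6.25

Market equilibrium (private): 17.01 + 2.69q = 121.61 - 3.37q → q_m = 17.2607.
Social marginal benefit = demand + MEB = 130.31 - 3.37q.
Set SMB = MC: 130.31 - 3.37q = 17.01 + 2.69q → q* = 18.6964.
Between q* and q_m the wedge SMB − MC runs linearly from 0 to MEB(q_m), so the loss is a triangle.
DWL = ½ × 1.4357 × 8.7000 = 6.2453.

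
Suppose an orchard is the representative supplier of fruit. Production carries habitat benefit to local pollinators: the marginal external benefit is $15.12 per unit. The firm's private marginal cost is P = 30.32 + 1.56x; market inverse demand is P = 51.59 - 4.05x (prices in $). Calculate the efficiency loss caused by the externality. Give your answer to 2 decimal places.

DWL = $20.38

Market equilibrium (private): 30.32 + 1.56x = 51.59 - 4.05x → x_m = 3.7914.
Social marginal cost = private MC − MEB = 15.20 + 1.56x.
Set SMC = demand: 15.20 + 1.56x = 51.59 - 4.05x → x* = 6.4866.
The welfare-loss triangle has base |x_m − x*| and height MEB(x_m) (the vertical gap between SMC and demand is zero at x* and MEB at x_m).
DWL = ½ × 2.6952 × 15.1200 = 20.3757.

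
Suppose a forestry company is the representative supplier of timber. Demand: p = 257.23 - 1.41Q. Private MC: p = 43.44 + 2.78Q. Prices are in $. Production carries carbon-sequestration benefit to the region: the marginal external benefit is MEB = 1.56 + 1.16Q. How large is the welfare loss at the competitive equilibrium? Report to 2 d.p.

DWL = $608.96

Market equilibrium (private): 43.44 + 2.78Q = 257.23 - 1.41Q → Q_m = 51.0239.
Social marginal cost = private MC − MEB = 41.88 + 1.62Q.
Set SMC = demand: 41.88 + 1.62Q = 257.23 - 1.41Q → Q* = 71.0726.
Height of the DWL triangle at Q_m is demand(Q_m) − SMC(Q_m) = MEB(Q_m) = 60.7477.
DWL = ½ × 20.0487 × 60.7477 = 608.9562.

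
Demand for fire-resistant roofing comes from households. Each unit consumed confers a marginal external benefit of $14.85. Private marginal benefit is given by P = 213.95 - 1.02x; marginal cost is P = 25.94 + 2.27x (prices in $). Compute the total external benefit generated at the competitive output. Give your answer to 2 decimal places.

Market equilibrium (private): 25.94 + 2.27x = 213.95 - 1.02x → x_m = 57.1459.
Total external benefit = MEB × x_m = 14.85 × 57.1459 = 848.6166.

$848.62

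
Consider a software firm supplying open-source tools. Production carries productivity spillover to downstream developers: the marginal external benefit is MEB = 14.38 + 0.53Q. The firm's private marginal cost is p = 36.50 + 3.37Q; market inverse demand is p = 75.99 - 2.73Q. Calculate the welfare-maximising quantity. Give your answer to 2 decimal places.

Q* = 9.67

Social marginal cost = private MC − MEB = 22.12 + 2.84Q.
Set SMC = demand: 22.12 + 2.84Q = 75.99 - 2.73Q → Q* = 9.6715.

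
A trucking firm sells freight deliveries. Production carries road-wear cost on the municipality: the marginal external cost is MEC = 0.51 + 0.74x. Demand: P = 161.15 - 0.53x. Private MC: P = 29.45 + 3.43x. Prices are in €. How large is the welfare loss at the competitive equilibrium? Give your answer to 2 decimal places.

Market equilibrium (private): 29.45 + 3.43x = 161.15 - 0.53x → x_m = 33.2576.
Social marginal cost = private MC + MEC = 29.96 + 4.17x.
Set SMC = demand: 29.96 + 4.17x = 161.15 - 0.53x → x* = 27.9128.
The welfare-loss triangle has base |x_m − x*| and height MEC(x_m) (the vertical gap between SMC and demand is zero at x* and MEC at x_m).
DWL = ½ × 5.3448 × 25.1206 = 67.1323.

DWL = €67.13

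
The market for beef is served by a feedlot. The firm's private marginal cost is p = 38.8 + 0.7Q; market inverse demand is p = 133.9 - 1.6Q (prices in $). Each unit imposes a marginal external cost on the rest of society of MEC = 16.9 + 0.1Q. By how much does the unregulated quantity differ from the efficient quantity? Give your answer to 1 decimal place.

8.8 units

Market equilibrium (private): 38.8 + 0.7Q = 133.9 - 1.6Q → Q_m = 41.3478.
Social marginal cost = private MC + MEC = 55.7 + 0.8Q.
Set SMC = demand: 55.7 + 0.8Q = 133.9 - 1.6Q → Q* = 32.5833.
Gap = |41.3478 − 32.5833| = 8.7645.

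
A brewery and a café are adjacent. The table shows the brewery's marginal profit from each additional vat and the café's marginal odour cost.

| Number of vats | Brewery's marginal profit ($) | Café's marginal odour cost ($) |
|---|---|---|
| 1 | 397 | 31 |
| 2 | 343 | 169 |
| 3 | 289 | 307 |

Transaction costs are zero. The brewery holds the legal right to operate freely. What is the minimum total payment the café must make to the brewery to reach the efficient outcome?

$289

Left alone the brewery would choose level 3 (marginal profit stays positive).
Efficient level: k* = 2 (marginal profit ≥ marginal odour cost through 2).
The café must at least cover the brewery's forgone profit from cutting 3→2: 289 = 289.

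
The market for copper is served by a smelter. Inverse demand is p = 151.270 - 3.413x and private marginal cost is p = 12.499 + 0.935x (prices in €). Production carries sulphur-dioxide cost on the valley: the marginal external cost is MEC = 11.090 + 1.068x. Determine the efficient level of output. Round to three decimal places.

Social marginal cost = private MC + MEC = 23.589 + 2.003x.
Set SMC = demand: 23.589 + 2.003x = 151.270 - 3.413x → x* = 23.5748.

x* = 23.575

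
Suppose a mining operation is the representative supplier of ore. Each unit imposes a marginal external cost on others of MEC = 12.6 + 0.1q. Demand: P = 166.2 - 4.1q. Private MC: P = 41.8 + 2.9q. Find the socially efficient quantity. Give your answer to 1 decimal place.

Social marginal cost = private MC + MEC = 54.4 + 3.0q.
Set SMC = demand: 54.4 + 3.0q = 166.2 - 4.1q → q* = 15.7465.

q* = 15.7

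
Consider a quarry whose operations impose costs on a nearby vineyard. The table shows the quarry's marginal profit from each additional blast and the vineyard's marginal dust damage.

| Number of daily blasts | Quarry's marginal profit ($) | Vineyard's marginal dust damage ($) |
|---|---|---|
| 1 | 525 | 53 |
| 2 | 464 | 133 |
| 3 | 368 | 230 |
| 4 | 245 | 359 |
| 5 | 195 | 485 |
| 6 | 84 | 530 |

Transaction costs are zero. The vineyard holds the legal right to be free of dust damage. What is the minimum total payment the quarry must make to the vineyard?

Efficient level: marginal profit ≥ marginal dust damage through level 3, so k* = 3.
With the vineyard holding the right, the quarry must at least compensate total damage at k*: 53 + 133 + 230 = 416.

$416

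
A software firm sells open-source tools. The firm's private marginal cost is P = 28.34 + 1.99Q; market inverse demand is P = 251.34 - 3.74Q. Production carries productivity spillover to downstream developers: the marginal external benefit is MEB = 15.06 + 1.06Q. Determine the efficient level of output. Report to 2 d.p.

Social marginal cost = private MC − MEB = 13.28 + 0.93Q.
Set SMC = demand: 13.28 + 0.93Q = 251.34 - 3.74Q → Q* = 50.9764.

Q* = 50.98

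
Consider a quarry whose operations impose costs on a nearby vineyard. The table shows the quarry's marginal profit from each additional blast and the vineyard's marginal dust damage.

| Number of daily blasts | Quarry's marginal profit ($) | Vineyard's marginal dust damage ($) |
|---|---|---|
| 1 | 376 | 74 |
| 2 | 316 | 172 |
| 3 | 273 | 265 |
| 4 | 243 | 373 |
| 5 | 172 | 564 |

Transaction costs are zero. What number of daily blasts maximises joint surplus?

Bargaining reaches the level where marginal profit last exceeds marginal dust damage.
That holds through level 3 (273 ≥ 265) but not at 4 (243 < 373).

3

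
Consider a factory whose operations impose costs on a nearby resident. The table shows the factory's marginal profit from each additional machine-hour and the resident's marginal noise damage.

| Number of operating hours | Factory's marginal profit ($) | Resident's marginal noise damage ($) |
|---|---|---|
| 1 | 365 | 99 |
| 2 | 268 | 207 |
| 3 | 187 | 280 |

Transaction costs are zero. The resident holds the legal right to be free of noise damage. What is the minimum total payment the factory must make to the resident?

$306

Efficient level: marginal profit ≥ marginal noise damage through level 2, so k* = 2.
With the resident holding the right, the factory must at least compensate total damage at k*: 99 + 207 = 306.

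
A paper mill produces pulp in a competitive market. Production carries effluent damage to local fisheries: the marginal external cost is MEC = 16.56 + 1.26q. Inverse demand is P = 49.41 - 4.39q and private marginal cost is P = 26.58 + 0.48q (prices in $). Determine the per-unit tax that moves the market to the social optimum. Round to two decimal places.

tax = $17.85 per unit

Social marginal cost = private MC + MEC = 43.14 + 1.74q.
Set SMC = demand: 43.14 + 1.74q = 49.41 - 4.39q → q* = 1.0228.
The Pigouvian tax equals MEC at q*: 16.56 + 1.26×1.0228 = 17.8487.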